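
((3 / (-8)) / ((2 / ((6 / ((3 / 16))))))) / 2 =-3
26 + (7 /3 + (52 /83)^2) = 593677 /20667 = 28.73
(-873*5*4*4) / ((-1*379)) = 69840 / 379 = 184.27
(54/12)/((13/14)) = 63/13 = 4.85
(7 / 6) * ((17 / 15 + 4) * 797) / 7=61369 / 90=681.88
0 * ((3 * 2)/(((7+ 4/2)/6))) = 0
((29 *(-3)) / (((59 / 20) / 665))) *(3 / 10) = -5883.56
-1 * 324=-324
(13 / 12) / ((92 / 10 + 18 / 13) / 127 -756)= -107315 / 74881104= -0.00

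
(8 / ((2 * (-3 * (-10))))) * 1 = 0.13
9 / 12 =3 / 4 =0.75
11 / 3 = 3.67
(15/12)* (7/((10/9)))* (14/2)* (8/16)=441/16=27.56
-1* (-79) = 79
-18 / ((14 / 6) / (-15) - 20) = 810 / 907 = 0.89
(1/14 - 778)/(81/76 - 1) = -11824.51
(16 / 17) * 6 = 5.65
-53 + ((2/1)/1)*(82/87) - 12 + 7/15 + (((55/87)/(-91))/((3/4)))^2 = -176702352796/2820550005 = -62.65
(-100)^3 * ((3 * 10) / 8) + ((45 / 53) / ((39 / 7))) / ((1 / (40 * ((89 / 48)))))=-5167484425 / 1378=-3749988.70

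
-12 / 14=-6 / 7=-0.86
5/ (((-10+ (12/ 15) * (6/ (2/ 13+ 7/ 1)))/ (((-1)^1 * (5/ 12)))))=3875/ 17352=0.22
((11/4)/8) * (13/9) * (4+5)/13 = 11/32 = 0.34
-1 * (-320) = 320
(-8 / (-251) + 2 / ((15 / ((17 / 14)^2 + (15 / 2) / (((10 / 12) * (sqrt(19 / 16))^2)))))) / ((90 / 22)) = 19108991 / 63093870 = 0.30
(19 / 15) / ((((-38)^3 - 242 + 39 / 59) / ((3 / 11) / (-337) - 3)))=4156668 / 60270018545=0.00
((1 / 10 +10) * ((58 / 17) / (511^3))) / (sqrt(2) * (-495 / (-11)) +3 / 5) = 0.00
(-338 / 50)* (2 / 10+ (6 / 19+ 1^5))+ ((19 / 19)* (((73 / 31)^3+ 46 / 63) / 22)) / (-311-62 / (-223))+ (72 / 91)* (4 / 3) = -73830343955096983 / 8030441486135250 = -9.19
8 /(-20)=-2 /5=-0.40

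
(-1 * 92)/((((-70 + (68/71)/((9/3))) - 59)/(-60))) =-42.90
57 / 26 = 2.19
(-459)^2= 210681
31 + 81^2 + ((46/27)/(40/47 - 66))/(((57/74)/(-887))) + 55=15732675901/2356209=6677.11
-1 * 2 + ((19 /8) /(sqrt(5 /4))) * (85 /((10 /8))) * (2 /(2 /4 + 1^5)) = -2 + 1292 * sqrt(5) /15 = 190.60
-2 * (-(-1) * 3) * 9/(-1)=54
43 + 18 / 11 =491 / 11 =44.64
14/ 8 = 7/ 4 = 1.75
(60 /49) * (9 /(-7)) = -540 /343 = -1.57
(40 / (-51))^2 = 1600 / 2601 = 0.62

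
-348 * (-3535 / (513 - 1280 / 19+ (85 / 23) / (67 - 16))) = 115197570 / 41737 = 2760.08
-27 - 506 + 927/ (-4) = -3059/ 4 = -764.75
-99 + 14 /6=-290 /3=-96.67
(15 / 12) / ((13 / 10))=25 / 26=0.96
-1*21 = -21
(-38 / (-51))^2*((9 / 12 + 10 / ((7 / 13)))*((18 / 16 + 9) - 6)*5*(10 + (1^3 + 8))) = 204089545 / 48552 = 4203.52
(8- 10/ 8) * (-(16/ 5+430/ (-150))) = -2.25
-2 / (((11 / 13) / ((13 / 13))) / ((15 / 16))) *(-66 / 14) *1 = 585 / 56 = 10.45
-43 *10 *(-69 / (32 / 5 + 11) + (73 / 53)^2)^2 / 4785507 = -12207798055480 / 31756119681507147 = -0.00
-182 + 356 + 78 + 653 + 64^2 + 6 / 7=35013 / 7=5001.86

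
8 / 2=4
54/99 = 6/11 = 0.55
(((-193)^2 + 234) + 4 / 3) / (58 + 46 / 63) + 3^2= 647.25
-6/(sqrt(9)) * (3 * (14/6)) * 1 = -14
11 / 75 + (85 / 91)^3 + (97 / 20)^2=22140627113 / 904285200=24.48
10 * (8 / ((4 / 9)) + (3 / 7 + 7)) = 1780 / 7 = 254.29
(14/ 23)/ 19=14/ 437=0.03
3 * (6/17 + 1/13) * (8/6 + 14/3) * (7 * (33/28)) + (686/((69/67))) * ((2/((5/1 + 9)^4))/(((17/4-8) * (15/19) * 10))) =7665522146/120085875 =63.83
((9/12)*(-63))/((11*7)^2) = -0.01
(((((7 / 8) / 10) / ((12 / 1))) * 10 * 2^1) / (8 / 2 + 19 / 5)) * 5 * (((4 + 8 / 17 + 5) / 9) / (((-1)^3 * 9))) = -28175 / 2577744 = -0.01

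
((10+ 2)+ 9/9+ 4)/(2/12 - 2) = -102/11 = -9.27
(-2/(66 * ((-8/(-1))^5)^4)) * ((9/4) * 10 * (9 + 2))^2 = -7425/4611686018427387904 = -0.00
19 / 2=9.50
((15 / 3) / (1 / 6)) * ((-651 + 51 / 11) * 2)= -426600 / 11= -38781.82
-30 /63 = -0.48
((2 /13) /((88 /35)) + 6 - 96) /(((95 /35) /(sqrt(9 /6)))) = -360115 * sqrt(6) /21736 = -40.58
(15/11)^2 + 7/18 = 2.25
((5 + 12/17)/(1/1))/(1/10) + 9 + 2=1157/17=68.06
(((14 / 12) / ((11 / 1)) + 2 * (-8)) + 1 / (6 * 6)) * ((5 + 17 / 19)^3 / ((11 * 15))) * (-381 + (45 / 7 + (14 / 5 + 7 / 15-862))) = 40824681368576 / 1680626475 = 24291.35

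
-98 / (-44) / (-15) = -49 / 330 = -0.15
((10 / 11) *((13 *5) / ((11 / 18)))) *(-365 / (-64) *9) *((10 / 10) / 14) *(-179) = -1719943875 / 27104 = -63457.20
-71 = -71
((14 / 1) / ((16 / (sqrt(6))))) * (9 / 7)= 9 * sqrt(6) / 8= 2.76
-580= -580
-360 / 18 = -20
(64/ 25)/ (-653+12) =-64/ 16025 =-0.00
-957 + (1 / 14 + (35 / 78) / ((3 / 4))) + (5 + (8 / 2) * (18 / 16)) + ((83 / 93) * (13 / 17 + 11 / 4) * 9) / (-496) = -946.89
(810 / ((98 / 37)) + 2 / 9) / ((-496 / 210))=-674815 / 5208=-129.57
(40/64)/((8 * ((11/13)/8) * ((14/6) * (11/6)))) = 585/3388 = 0.17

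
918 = 918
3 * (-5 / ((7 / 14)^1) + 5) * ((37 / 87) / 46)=-185 / 1334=-0.14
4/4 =1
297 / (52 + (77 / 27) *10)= 8019 / 2174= 3.69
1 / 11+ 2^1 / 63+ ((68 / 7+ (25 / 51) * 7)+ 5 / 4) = 684161 / 47124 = 14.52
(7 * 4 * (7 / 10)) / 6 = 49 / 15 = 3.27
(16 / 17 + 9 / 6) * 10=415 / 17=24.41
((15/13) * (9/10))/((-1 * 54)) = -1/52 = -0.02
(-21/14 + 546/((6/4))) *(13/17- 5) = -26100/17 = -1535.29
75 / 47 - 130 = -6035 / 47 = -128.40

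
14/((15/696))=3248/5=649.60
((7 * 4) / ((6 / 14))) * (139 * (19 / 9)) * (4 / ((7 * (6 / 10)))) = 1478960 / 81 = 18258.77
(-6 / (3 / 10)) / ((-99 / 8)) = 160 / 99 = 1.62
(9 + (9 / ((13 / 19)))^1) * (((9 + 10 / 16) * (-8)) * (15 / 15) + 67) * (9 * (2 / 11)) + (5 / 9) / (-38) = -17729995 / 48906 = -362.53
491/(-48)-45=-2651/48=-55.23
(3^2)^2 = 81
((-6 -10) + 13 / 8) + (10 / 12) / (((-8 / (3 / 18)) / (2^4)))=-1055 / 72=-14.65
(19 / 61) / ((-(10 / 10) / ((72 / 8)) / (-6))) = 1026 / 61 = 16.82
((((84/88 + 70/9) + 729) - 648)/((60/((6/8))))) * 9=17767/1760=10.09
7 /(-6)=-7 /6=-1.17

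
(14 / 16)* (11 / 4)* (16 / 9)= 77 / 18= 4.28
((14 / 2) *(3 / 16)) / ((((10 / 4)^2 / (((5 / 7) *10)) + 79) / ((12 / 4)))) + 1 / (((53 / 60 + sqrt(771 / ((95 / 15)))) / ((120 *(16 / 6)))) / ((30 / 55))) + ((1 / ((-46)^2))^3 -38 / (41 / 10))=-26338765944975533289767 / 2509963609583817792064 + 20736000 *sqrt(4883) / 91007719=5.43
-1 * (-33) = 33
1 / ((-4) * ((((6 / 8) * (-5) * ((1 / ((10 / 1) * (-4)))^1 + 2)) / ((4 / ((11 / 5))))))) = 160 / 2607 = 0.06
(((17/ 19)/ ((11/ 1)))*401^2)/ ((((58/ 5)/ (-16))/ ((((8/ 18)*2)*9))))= -874757440/ 6061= -144325.60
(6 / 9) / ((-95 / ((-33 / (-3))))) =-22 / 285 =-0.08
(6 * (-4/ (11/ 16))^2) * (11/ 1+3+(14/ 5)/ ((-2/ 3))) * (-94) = -187102.57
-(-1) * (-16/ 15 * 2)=-32/ 15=-2.13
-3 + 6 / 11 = -27 / 11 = -2.45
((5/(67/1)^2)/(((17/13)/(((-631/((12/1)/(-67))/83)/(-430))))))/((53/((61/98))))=-500383/506737983696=-0.00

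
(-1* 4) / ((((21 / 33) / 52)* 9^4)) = -2288 / 45927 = -0.05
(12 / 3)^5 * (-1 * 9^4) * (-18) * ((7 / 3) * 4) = 1128701952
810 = 810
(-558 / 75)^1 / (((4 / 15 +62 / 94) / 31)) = -813006 / 3265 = -249.01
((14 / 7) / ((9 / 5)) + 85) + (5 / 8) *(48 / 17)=87.88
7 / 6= 1.17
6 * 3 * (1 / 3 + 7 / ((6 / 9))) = 195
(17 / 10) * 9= 153 / 10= 15.30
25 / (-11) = -25 / 11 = -2.27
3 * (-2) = -6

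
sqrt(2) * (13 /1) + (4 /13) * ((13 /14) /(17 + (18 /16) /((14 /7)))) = 32 /1967 + 13 * sqrt(2) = 18.40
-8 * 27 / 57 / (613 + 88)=-72 / 13319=-0.01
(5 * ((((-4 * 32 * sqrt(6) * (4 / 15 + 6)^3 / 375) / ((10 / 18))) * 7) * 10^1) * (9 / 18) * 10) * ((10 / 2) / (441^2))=-212629504 * sqrt(6) / 31255875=-16.66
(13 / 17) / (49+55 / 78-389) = -0.00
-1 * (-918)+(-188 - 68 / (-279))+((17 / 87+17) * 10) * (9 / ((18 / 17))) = 17734282 / 8091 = 2191.85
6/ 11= 0.55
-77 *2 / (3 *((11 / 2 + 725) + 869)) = -44 / 1371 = -0.03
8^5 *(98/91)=458752/13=35288.62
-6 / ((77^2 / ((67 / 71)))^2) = -26934 / 177206479681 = -0.00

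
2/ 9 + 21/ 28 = 35/ 36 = 0.97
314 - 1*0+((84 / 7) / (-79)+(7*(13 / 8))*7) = 248675 / 632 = 393.47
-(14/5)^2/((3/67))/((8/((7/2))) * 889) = -3283/38100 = -0.09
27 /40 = 0.68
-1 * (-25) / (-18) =-25 / 18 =-1.39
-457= -457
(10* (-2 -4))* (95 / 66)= -950 / 11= -86.36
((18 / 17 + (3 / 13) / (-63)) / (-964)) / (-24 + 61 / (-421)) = 2061637 / 45477437460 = 0.00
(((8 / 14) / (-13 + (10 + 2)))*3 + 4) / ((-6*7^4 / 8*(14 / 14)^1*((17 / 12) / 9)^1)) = -2304 / 285719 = -0.01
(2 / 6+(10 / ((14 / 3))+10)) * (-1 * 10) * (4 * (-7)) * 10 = 104800 / 3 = 34933.33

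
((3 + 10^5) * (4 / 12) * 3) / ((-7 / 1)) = -14286.14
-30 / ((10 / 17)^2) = -867 / 10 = -86.70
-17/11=-1.55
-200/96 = -2.08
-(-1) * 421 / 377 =421 / 377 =1.12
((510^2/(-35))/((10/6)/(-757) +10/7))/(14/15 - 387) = 70882452/5252437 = 13.50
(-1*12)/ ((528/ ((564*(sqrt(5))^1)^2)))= -397620/ 11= -36147.27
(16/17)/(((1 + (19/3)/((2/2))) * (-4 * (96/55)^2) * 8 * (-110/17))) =5/24576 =0.00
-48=-48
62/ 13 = 4.77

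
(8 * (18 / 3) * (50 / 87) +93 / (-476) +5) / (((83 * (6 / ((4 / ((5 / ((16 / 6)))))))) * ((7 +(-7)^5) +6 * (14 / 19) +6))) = -5663558 / 685295248995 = -0.00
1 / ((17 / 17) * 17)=1 / 17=0.06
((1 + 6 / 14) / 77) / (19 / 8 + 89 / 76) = 1520 / 290521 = 0.01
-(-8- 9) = 17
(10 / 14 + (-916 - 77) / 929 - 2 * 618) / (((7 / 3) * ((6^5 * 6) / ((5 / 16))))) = -20100035 / 5663540736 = -0.00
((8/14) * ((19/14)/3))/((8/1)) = 19/588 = 0.03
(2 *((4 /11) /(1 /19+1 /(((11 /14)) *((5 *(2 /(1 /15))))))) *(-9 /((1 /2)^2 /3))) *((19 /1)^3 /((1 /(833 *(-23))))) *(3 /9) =56295733655.95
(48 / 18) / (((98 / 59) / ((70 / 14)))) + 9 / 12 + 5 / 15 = 5357 / 588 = 9.11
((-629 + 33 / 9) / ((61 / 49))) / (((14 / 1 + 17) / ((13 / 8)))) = -298753 / 11346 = -26.33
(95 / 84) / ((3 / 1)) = 0.38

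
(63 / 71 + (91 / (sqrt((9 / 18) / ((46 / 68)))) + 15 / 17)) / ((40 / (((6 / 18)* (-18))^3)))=-2457* sqrt(391) / 85-57672 / 6035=-581.13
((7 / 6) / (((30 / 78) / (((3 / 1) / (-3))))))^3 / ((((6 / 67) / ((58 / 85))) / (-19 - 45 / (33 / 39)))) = 581282815841 / 37867500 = 15350.44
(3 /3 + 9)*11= 110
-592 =-592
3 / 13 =0.23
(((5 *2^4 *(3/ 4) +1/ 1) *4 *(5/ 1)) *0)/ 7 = 0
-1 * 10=-10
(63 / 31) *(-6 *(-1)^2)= -378 / 31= -12.19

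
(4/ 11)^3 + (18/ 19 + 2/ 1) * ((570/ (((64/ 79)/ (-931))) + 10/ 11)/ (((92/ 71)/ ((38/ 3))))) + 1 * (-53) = -13866175488323/ 734712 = -18872939.99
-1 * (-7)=7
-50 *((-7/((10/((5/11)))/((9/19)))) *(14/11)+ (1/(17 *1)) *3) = 30000/39083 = 0.77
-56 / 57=-0.98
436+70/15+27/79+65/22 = 2314823/5214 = 443.96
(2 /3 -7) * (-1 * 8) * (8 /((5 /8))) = 9728 /15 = 648.53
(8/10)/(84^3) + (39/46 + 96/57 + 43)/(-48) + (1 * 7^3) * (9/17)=1988480399273/11007995040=180.64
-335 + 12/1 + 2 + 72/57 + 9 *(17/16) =-94293/304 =-310.17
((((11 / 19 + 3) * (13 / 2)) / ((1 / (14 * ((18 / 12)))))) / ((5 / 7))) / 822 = 10829 / 13015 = 0.83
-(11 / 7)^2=-121 / 49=-2.47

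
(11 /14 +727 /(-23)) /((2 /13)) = -129025 /644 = -200.35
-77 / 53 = -1.45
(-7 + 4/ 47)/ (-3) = 325/ 141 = 2.30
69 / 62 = 1.11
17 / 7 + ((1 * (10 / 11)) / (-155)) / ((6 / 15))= 5762 / 2387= 2.41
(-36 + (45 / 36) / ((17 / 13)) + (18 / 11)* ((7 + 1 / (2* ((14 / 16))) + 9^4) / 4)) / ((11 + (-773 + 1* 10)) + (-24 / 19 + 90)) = -4.00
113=113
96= 96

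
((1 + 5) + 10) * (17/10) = 136/5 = 27.20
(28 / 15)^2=784 / 225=3.48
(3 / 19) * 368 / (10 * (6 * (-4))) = -23 / 95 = -0.24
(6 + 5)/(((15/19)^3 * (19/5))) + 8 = 9371/675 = 13.88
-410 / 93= -4.41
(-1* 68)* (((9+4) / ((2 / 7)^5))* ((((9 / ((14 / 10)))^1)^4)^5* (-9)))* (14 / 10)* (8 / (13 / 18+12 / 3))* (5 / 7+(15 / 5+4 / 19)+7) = 141916943140764103530038520812988281250 / 90203668688917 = 1573294581068418643731059.00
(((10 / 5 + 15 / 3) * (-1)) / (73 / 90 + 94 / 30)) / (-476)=9 / 2414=0.00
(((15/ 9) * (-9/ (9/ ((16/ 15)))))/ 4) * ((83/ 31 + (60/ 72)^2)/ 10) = -3763/ 25110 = -0.15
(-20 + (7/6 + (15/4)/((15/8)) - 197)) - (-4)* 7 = -1115/6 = -185.83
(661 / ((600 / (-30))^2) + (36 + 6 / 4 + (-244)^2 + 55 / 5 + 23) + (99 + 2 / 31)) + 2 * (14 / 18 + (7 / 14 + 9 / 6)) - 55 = 6657919019 / 111600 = 59658.77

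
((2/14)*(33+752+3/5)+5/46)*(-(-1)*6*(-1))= -542589/805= -674.02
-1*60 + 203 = 143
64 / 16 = 4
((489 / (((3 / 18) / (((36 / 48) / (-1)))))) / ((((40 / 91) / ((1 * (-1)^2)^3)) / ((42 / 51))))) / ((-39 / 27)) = 2854.18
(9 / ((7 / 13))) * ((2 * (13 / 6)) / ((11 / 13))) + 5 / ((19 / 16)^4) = 884177071 / 10034717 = 88.11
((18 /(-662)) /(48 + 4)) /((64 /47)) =-423 /1101568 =-0.00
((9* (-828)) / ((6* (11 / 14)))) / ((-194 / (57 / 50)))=247779 / 26675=9.29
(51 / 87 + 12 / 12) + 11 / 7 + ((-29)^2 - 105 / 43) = 7347337 / 8729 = 841.72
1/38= 0.03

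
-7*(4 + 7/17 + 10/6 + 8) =-5026/51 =-98.55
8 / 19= 0.42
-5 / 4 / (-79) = 5 / 316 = 0.02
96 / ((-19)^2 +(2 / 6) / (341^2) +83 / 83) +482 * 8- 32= 482932671536 / 126281167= 3824.27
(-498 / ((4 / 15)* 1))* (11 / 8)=-41085 / 16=-2567.81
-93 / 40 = -2.32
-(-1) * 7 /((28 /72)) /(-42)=-3 /7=-0.43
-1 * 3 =-3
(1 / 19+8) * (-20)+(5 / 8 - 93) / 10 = -258841 / 1520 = -170.29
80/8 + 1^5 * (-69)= -59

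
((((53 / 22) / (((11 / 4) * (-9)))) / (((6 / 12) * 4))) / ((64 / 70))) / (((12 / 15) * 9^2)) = -9275 / 11290752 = -0.00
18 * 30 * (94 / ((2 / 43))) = 1091340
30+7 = 37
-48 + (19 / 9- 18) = -63.89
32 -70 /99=3098 /99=31.29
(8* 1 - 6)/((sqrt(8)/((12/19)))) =6* sqrt(2)/19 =0.45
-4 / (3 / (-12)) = 16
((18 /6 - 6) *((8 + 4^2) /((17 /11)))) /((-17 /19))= 52.07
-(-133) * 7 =931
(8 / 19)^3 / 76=128 / 130321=0.00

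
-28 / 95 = -0.29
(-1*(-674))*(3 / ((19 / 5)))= 10110 / 19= 532.11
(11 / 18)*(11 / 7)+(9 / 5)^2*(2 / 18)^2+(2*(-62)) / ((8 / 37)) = -901687 / 1575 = -572.50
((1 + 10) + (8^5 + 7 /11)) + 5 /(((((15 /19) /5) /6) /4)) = 33539.64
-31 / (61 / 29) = -899 / 61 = -14.74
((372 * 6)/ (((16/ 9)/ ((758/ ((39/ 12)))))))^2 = 14490782168976/ 169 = 85744273189.21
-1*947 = -947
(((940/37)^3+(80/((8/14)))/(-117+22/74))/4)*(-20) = -8965498323650/109359827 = -81981.64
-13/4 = -3.25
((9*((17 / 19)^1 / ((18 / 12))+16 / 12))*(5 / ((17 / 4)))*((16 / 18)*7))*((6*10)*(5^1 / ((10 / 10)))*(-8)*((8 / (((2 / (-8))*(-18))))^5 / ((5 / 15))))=-103347650560000 / 6357609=-16255741.83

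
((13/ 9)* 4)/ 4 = 13/ 9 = 1.44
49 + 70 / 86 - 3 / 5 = 10581 / 215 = 49.21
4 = 4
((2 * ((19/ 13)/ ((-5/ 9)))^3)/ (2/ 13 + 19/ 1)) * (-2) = 6666948/ 1753375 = 3.80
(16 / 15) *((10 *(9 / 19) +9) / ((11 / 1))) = 1392 / 1045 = 1.33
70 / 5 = 14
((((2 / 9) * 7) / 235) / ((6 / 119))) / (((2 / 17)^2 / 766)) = 7265.74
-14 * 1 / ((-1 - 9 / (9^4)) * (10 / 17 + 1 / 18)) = 1561518 / 71905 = 21.72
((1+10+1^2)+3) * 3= 45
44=44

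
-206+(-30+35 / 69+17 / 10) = -233.79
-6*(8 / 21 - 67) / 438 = 1399 / 1533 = 0.91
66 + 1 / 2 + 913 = 1959 / 2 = 979.50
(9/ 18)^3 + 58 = 465/ 8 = 58.12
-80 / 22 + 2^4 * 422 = 74232 / 11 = 6748.36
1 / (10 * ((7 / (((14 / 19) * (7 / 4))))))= 7 / 380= 0.02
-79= -79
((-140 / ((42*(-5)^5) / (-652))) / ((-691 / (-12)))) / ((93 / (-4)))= 20864 / 40164375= 0.00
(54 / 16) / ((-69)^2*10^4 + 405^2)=3 / 42465800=0.00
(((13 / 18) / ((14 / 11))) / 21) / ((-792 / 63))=-13 / 6048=-0.00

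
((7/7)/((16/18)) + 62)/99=505/792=0.64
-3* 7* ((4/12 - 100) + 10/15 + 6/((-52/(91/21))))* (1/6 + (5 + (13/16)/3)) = 363573/32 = 11361.66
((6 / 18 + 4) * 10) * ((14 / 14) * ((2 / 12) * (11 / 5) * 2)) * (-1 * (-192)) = 18304 / 3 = 6101.33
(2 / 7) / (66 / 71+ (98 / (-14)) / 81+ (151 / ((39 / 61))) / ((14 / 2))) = 74763 / 9049373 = 0.01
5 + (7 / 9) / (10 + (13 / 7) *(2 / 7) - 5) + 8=32050 / 2439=13.14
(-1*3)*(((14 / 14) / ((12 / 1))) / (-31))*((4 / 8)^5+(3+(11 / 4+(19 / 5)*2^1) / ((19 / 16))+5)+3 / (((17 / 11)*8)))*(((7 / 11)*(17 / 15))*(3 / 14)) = 878027 / 41465600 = 0.02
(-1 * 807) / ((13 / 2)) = -1614 / 13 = -124.15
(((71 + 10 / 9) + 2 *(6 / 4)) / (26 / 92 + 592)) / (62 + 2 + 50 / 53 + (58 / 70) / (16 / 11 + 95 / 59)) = 2549592136 / 1311096657007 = 0.00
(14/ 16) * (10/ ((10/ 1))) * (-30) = -26.25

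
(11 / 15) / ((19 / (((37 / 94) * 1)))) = 407 / 26790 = 0.02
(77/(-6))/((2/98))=-3773/6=-628.83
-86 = -86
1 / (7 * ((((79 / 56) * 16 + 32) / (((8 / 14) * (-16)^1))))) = -32 / 1337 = -0.02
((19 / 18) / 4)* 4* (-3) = -19 / 6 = -3.17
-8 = -8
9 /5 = 1.80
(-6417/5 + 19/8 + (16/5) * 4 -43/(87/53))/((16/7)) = -31532081/55680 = -566.31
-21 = -21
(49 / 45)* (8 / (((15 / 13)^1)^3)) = 861224 / 151875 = 5.67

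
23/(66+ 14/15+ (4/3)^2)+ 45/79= 220905/244268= 0.90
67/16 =4.19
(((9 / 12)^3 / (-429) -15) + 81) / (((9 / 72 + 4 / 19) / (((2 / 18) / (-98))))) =-78071 / 350064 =-0.22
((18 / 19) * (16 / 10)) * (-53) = -7632 / 95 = -80.34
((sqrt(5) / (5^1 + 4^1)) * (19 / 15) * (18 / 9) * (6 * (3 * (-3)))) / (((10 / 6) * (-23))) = 228 * sqrt(5) / 575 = 0.89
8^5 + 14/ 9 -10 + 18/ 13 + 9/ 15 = 32761.54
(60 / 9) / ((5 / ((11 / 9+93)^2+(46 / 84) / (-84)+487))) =297351785 / 23814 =12486.43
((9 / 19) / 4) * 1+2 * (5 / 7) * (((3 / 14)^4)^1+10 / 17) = 41768957 / 43429288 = 0.96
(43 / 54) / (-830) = -43 / 44820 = -0.00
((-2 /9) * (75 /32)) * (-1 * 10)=125 /24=5.21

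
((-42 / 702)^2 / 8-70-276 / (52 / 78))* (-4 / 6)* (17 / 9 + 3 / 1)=1577.48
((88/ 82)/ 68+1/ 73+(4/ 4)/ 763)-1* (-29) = 29.03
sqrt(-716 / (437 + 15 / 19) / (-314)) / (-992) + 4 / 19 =4 / 19 - sqrt(2220727163) / 647739296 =0.21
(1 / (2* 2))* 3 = 3 / 4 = 0.75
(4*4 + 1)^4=83521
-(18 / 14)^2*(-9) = 729 / 49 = 14.88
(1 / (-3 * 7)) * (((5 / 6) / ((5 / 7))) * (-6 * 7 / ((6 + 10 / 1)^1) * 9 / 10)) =21 / 160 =0.13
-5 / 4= -1.25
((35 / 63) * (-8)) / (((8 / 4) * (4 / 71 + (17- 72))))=1420 / 35109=0.04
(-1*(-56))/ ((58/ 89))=2492/ 29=85.93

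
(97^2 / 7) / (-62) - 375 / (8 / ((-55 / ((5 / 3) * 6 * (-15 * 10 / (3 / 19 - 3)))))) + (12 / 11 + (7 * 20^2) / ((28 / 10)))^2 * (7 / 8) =6999474861285 / 7982128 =876893.34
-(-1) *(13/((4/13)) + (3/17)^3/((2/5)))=830567/19652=42.26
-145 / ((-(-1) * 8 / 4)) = -145 / 2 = -72.50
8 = 8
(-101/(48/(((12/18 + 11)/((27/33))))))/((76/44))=-427735/24624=-17.37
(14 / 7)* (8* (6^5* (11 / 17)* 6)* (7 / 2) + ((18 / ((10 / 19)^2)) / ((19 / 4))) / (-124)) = 22273571493 / 13175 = 1690593.66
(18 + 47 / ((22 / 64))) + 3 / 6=3415 / 22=155.23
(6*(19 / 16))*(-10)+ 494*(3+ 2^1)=9595 / 4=2398.75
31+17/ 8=265/ 8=33.12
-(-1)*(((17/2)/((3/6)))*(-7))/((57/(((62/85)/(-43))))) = 434/12255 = 0.04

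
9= 9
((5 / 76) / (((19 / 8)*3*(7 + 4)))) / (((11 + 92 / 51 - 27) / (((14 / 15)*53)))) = -6307 / 2156253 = -0.00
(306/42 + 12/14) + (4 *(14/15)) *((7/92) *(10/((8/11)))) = 11639/966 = 12.05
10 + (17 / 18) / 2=377 / 36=10.47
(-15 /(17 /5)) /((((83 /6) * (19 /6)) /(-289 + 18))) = 731700 /26809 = 27.29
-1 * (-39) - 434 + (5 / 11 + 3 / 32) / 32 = -4449087 / 11264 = -394.98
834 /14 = 417 /7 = 59.57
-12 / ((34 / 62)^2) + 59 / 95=-1078489 / 27455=-39.28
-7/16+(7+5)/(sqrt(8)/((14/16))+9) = 60473/55312 - 1344 * sqrt(2)/3457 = 0.54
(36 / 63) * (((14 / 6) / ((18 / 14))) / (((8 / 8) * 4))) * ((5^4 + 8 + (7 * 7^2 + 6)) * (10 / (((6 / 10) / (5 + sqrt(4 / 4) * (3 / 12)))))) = 601475 / 27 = 22276.85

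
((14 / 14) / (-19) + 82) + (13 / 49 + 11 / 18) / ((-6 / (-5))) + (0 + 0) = 8313079 / 100548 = 82.68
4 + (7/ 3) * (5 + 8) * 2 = 64.67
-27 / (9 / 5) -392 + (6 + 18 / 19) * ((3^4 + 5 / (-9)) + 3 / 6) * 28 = 15338.82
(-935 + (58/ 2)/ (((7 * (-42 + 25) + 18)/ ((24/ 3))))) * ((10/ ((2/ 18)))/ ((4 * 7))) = -3012.74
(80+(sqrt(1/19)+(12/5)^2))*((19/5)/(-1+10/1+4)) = 25.14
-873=-873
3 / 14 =0.21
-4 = -4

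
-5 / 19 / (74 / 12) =-30 / 703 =-0.04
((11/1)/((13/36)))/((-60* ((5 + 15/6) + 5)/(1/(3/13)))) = -22/125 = -0.18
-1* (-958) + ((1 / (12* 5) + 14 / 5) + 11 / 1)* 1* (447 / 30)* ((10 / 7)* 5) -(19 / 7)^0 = 203909 / 84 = 2427.49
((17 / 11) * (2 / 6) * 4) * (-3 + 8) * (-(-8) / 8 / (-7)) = -340 / 231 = -1.47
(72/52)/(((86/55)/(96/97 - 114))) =-5426190/54223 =-100.07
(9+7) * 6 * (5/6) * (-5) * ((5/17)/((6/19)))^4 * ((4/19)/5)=-85737500/6765201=-12.67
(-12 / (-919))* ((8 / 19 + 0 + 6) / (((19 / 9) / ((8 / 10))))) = 52704 / 1658795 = 0.03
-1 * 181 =-181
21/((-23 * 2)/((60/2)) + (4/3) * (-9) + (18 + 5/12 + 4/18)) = 4.11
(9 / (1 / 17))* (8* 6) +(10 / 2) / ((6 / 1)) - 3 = 44051 / 6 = 7341.83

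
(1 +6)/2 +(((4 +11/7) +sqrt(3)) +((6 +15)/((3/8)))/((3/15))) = sqrt(3) +4047/14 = 290.80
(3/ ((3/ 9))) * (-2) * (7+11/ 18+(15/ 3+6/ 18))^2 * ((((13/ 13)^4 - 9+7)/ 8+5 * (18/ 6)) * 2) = -6460391/ 72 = -89727.65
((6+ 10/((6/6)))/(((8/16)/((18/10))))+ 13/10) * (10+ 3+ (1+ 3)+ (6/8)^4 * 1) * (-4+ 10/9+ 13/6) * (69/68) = -780700063/1044480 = -747.45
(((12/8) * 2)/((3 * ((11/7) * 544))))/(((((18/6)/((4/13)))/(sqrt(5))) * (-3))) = -7 * sqrt(5)/175032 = -0.00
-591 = -591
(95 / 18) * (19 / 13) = 7.71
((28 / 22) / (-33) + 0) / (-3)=14 / 1089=0.01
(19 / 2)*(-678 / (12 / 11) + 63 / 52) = -612845 / 104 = -5892.74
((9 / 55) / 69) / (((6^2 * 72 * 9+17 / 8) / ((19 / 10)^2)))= 2166 / 5902521625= 0.00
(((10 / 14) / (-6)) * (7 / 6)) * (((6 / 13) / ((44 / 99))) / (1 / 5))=-75 / 104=-0.72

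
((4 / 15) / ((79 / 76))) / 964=76 / 285585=0.00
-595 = -595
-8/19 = -0.42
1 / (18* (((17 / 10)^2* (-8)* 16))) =-25 / 166464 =-0.00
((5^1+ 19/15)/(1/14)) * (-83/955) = -109228/14325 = -7.62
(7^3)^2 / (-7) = -16807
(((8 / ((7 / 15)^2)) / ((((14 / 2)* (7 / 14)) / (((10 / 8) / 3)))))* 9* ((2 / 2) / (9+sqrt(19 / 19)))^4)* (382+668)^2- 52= 30011 / 7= 4287.29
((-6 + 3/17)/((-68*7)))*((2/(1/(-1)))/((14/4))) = -99/14161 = -0.01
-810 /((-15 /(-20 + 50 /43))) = -43740 /43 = -1017.21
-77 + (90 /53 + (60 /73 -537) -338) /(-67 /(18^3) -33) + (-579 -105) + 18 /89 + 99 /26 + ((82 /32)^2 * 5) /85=-2738609362024656021 /3750624583117568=-730.17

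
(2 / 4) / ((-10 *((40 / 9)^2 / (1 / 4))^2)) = -6561 / 819200000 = -0.00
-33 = -33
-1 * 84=-84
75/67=1.12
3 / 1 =3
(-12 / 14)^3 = -216 / 343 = -0.63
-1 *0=0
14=14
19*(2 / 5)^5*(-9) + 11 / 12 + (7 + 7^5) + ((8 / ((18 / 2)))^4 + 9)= 1379679058457 / 82012500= 16822.79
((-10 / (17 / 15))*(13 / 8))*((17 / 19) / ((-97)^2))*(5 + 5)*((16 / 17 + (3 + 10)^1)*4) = -2310750 / 3039107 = -0.76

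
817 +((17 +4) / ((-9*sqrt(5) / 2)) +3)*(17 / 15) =4102 / 5- 238*sqrt(5) / 225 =818.03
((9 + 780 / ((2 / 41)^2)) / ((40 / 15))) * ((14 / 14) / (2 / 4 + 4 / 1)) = 27317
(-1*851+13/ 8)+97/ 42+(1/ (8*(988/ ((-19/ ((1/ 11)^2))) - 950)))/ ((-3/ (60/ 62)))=-10569442763/ 12477717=-847.07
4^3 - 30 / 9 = 182 / 3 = 60.67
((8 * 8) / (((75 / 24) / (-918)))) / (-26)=235008 / 325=723.10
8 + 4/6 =26/3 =8.67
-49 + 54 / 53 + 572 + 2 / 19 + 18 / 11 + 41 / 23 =134402684 / 254771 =527.54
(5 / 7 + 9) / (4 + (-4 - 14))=-34 / 49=-0.69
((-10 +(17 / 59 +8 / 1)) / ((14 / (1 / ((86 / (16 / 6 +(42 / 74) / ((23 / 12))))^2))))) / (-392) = 361163981 / 975539061821268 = 0.00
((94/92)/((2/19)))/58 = 893/5336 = 0.17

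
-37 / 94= -0.39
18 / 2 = 9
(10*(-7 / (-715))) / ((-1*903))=-0.00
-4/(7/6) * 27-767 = -6017/7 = -859.57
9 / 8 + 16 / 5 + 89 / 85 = 3653 / 680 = 5.37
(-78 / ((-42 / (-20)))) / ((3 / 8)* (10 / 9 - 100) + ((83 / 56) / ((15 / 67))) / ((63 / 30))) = 32760 / 29927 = 1.09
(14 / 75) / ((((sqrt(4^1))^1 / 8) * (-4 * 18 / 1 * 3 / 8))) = -56 / 2025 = -0.03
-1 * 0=0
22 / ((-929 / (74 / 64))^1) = -407 / 14864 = -0.03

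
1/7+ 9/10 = 73/70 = 1.04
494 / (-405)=-494 / 405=-1.22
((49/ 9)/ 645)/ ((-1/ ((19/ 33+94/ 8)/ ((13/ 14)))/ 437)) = -243872657/ 4980690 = -48.96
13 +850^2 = 722513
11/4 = 2.75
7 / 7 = 1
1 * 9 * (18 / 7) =162 / 7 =23.14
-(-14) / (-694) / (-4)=7 / 1388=0.01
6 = 6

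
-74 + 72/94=-3442/47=-73.23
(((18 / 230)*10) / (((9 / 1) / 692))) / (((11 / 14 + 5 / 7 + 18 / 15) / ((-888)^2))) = 1212605440 / 69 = 17573991.88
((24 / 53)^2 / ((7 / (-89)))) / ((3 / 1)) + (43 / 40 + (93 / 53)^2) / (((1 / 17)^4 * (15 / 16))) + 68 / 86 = 23467867096424 / 63413175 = 370078.73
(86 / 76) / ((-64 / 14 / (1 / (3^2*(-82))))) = 301 / 897408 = 0.00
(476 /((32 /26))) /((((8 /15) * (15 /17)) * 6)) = 26299 /192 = 136.97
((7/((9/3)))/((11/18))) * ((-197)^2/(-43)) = -1629978/473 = -3446.04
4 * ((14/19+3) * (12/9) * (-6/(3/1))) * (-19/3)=2272/9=252.44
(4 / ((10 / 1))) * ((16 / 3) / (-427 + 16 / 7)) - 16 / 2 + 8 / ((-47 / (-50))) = 1059752 / 2095965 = 0.51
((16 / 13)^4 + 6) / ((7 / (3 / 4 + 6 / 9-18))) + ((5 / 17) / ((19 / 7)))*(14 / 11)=-83162638817 / 4262043786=-19.51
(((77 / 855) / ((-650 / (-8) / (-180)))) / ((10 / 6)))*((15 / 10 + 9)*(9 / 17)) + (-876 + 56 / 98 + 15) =-3163767029 / 3674125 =-861.09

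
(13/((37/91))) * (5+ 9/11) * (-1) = -75712/407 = -186.02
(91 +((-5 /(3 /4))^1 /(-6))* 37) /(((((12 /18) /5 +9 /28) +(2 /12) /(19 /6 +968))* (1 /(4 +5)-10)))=-2909887260 /99090553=-29.37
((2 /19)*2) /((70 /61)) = 122 /665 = 0.18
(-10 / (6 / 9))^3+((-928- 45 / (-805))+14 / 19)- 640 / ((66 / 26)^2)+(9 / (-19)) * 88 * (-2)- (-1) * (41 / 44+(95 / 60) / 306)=-5867754479353 / 1359150408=-4317.22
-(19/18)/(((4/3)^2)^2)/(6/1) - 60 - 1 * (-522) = 473031/1024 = 461.94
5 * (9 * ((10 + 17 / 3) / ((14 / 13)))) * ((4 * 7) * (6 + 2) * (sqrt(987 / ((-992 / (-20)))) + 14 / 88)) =256620 / 11 + 36660 * sqrt(305970) / 31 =677468.31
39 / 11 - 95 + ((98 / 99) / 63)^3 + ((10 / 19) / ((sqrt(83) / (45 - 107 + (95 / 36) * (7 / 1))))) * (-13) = -64690184422 / 707347971 + 101855 * sqrt(83) / 28386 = -58.76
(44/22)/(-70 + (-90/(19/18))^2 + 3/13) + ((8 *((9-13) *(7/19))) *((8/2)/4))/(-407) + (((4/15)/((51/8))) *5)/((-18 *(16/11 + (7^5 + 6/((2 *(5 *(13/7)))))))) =31614328925862337430/1081059024809993613417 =0.03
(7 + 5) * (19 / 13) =228 / 13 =17.54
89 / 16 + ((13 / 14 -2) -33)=-3193 / 112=-28.51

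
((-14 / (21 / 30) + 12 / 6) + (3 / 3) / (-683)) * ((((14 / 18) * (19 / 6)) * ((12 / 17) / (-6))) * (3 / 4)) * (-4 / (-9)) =1635235 / 940491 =1.74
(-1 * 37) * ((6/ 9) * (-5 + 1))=296/ 3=98.67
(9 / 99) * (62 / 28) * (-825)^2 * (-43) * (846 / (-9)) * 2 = 7753061250 / 7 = 1107580178.57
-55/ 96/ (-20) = 11/ 384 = 0.03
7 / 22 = 0.32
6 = 6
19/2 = 9.50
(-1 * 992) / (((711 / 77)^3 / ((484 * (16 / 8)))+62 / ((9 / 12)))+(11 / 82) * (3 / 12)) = -26960895975552 / 2269757463437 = -11.88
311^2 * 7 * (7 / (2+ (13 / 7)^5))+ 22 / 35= 2787895495559 / 14171745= 196722.10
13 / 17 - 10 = -157 / 17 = -9.24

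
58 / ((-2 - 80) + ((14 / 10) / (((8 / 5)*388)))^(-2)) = 1421 / 4815399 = 0.00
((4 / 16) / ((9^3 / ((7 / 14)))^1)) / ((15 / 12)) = 1 / 7290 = 0.00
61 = 61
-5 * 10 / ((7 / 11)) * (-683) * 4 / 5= 300520 / 7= 42931.43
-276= -276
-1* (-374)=374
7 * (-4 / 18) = -14 / 9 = -1.56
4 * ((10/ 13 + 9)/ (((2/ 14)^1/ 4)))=14224/ 13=1094.15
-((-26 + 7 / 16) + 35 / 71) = 28479 / 1136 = 25.07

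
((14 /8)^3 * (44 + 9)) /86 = 18179 /5504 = 3.30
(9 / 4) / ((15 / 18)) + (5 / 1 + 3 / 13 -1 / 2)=483 / 65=7.43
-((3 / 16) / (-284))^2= -9 / 20647936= -0.00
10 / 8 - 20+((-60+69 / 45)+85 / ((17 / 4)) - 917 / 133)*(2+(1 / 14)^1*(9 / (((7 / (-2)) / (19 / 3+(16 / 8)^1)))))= -2236751 / 55860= -40.04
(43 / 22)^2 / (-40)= -1849 / 19360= -0.10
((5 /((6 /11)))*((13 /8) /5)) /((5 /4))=143 /60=2.38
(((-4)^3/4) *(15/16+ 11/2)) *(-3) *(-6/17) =-1854/17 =-109.06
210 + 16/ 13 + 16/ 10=13834/ 65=212.83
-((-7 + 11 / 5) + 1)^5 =2476099 / 3125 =792.35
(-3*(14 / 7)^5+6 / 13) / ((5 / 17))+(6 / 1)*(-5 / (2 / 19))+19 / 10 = -79031 / 130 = -607.93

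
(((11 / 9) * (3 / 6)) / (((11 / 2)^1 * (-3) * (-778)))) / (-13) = -1 / 273078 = -0.00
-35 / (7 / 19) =-95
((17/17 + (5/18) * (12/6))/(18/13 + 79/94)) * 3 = 17108/8157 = 2.10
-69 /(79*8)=-69 /632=-0.11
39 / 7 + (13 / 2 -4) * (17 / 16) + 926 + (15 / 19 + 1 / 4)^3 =2874175979 / 3072832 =935.35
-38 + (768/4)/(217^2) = -38.00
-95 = -95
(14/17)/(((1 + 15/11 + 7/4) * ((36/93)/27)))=13.96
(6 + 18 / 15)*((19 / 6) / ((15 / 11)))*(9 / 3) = 1254 / 25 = 50.16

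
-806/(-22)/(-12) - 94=-12811/132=-97.05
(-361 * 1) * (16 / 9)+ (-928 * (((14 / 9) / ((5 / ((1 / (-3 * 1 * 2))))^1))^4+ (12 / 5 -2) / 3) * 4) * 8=-1528377518096 / 332150625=-4601.46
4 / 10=0.40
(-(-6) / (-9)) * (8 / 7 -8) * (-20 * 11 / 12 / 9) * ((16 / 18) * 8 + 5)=-112.78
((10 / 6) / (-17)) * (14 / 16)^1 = -35 / 408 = -0.09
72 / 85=0.85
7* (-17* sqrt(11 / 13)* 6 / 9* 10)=-2380* sqrt(143) / 39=-729.76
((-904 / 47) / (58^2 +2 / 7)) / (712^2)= -791 / 70138870800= -0.00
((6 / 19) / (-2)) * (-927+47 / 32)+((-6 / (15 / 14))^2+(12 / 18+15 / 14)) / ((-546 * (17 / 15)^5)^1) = 146.10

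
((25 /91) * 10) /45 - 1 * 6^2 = -29434 /819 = -35.94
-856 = -856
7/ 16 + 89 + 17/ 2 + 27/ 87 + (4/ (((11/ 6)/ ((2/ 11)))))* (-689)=-9829381/ 56144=-175.07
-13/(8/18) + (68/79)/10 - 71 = -158259/1580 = -100.16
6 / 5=1.20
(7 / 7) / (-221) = -1 / 221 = -0.00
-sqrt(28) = -2 * sqrt(7) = -5.29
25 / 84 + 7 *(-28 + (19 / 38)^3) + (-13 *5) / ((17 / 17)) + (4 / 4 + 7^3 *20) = 6601.17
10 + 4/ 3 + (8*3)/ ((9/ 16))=54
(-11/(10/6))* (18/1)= -594/5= -118.80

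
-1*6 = -6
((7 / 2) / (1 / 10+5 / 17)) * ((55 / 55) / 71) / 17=35 / 4757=0.01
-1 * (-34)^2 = -1156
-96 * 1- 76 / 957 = -91948 / 957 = -96.08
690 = 690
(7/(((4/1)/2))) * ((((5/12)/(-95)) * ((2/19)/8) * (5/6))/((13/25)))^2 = 109375/3653558618112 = 0.00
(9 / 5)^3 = 729 / 125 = 5.83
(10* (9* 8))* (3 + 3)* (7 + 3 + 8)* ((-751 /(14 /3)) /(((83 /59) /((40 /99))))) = -22969785600 /6391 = -3594083.18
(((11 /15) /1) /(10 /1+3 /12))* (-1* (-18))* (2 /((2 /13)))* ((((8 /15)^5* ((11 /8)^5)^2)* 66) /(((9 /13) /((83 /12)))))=44022734840265467 /3825792000000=11506.83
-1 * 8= -8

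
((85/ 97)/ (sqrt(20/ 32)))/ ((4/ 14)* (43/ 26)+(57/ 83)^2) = 10657283* sqrt(10)/ 28706471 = 1.17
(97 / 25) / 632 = 97 / 15800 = 0.01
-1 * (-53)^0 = -1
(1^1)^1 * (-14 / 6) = -7 / 3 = -2.33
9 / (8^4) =9 / 4096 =0.00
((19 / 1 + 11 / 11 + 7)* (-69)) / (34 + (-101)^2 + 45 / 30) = -3726 / 20473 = -0.18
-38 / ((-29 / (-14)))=-532 / 29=-18.34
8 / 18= 4 / 9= 0.44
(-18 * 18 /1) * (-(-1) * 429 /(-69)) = 46332 /23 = 2014.43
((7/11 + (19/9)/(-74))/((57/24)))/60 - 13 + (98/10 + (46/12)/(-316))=-2116483951/659779560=-3.21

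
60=60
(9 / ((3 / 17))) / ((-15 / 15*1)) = -51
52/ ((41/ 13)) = 676/ 41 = 16.49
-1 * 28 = -28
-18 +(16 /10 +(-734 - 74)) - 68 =-4462 /5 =-892.40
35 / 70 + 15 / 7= 37 / 14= 2.64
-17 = -17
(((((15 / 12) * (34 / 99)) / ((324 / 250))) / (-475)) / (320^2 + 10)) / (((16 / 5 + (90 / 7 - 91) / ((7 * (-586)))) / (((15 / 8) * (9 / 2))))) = -0.00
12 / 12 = 1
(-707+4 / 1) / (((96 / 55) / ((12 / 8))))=-38665 / 64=-604.14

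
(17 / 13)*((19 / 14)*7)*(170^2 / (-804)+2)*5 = -11019145 / 5226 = -2108.52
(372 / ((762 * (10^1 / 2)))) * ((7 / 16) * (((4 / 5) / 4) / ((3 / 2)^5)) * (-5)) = -868 / 154305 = -0.01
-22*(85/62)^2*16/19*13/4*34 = -70255900/18259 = -3847.74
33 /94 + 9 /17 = 1407 /1598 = 0.88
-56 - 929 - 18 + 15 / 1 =-988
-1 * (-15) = 15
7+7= 14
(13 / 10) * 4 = 26 / 5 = 5.20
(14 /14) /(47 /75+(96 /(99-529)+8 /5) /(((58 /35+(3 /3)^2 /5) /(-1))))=-41925 /4807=-8.72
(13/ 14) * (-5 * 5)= -325/ 14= -23.21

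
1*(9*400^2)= 1440000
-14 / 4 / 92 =-7 / 184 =-0.04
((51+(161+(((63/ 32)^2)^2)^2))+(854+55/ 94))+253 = 79855582583054895/ 51677046505472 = 1545.28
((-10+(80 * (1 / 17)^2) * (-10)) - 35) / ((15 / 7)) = -19327 / 867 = -22.29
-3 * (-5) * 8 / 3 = 40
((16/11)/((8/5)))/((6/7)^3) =1715/1188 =1.44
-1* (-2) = 2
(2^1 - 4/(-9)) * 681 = 4994/3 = 1664.67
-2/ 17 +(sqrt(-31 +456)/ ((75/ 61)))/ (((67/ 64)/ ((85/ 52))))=-2/ 17 +16592 * sqrt(17)/ 2613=26.06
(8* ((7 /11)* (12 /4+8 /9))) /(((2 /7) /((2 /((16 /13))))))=22295 /198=112.60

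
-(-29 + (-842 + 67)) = 804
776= 776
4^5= 1024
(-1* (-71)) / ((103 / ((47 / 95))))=3337 / 9785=0.34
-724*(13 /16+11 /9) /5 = -53033 /180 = -294.63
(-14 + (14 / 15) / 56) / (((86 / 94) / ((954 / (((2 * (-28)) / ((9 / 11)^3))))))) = 4570718463 / 32050480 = 142.61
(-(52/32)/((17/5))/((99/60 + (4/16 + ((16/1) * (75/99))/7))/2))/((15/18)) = -45045/142613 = -0.32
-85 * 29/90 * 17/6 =-8381/108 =-77.60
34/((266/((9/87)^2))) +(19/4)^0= 112006/111853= 1.00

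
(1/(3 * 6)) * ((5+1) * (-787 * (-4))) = 3148/3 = 1049.33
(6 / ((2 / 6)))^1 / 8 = 9 / 4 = 2.25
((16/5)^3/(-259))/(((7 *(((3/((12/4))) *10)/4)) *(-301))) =8192/341070625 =0.00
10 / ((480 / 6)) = 1 / 8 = 0.12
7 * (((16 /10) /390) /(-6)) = -14 /2925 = -0.00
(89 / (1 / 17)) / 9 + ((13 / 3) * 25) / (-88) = 132169 / 792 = 166.88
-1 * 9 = -9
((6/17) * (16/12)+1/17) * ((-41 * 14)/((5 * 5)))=-12.16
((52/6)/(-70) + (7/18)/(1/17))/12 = 4087/7560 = 0.54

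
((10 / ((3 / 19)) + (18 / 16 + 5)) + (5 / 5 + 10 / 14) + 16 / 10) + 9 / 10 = 12377 / 168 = 73.67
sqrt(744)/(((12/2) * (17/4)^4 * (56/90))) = 960 * sqrt(186)/584647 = 0.02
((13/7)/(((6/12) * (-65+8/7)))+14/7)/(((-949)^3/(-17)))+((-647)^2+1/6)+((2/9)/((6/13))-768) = 2873362313889847057/6876677628054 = 417841.65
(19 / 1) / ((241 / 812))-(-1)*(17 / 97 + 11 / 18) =27268181 / 420786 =64.80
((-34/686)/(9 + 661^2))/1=-17/149866990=-0.00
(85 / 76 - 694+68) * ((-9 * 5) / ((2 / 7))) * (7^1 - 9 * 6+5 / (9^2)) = -3159813685 / 684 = -4619610.65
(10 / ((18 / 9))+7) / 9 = 4 / 3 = 1.33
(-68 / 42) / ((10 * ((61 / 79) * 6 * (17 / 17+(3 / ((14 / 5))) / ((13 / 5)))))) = -17459 / 705465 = -0.02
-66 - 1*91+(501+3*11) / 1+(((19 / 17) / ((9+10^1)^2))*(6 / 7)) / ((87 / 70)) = 3531379 / 9367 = 377.00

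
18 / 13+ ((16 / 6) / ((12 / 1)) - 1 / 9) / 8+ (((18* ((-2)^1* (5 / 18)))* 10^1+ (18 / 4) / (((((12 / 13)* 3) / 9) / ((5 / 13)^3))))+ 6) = -558325 / 6084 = -91.77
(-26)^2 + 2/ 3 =2030/ 3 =676.67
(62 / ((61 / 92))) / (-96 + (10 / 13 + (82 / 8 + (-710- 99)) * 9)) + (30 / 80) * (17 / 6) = 388035651 / 369676592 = 1.05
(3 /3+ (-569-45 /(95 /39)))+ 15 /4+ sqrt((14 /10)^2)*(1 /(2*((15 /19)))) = -3316471 /5700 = -581.84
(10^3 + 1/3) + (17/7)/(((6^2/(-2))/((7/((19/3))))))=38007/38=1000.18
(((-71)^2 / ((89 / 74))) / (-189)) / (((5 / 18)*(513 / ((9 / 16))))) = -186517 / 2130660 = -0.09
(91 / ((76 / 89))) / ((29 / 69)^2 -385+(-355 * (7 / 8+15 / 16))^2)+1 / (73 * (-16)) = -6696181037131 / 11187768295396912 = -0.00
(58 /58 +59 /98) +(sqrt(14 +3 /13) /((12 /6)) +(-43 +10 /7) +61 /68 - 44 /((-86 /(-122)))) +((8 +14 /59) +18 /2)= -712219993 /8453284 +sqrt(2405) /26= -82.37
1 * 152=152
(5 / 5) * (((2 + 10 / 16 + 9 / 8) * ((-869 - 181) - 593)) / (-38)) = 162.14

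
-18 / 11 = -1.64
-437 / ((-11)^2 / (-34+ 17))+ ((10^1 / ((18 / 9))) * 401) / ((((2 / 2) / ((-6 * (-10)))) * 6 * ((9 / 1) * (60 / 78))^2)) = 9403547 / 19602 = 479.72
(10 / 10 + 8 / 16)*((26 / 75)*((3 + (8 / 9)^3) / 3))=35087 / 54675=0.64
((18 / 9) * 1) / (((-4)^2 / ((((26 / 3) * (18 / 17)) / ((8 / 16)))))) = 2.29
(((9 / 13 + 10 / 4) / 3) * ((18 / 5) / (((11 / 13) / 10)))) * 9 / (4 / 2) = 2241 / 11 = 203.73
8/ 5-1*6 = -4.40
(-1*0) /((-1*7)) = 0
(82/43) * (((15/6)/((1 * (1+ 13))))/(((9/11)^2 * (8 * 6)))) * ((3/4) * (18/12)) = 24805/2080512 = 0.01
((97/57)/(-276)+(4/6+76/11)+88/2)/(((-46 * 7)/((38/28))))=-8924221/41058864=-0.22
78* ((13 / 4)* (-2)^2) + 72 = 1086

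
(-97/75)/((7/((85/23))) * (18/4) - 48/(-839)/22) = -30437242/200653515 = -0.15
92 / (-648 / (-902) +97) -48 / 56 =26018 / 308497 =0.08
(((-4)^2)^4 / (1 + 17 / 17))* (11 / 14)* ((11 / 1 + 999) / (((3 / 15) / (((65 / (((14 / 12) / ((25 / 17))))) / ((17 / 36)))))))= 319456051200000 / 14161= 22558862453.22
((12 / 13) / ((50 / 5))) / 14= 3 / 455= 0.01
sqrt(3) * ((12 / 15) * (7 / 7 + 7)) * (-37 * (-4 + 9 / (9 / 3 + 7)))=18352 * sqrt(3) / 25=1271.46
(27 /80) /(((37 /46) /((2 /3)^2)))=69 /370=0.19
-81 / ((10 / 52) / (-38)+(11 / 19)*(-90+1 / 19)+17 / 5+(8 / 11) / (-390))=250887780 / 150785779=1.66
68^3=314432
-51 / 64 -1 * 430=-27571 / 64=-430.80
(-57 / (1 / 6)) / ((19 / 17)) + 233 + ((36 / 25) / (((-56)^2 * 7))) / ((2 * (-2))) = -73.00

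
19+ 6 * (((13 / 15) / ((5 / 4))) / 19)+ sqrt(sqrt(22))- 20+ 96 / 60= 2.98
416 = 416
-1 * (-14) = 14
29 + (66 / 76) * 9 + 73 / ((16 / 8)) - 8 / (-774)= 539167 / 7353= 73.33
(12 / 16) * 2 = 3 / 2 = 1.50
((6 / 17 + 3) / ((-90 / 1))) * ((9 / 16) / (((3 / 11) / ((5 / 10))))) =-209 / 5440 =-0.04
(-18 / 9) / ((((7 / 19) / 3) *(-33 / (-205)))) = -7790 / 77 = -101.17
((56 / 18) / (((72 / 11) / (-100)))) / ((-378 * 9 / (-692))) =-190300 / 19683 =-9.67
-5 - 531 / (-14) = 461 / 14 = 32.93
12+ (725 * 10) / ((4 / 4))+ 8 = 7270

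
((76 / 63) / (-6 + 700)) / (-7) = -0.00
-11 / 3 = -3.67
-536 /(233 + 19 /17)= -2278 /995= -2.29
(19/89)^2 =361/7921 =0.05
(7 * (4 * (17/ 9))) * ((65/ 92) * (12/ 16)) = 7735/ 276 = 28.03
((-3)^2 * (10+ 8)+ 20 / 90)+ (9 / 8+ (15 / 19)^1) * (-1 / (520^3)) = 31203727357381 / 192351744000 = 162.22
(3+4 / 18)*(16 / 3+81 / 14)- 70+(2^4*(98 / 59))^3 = 1454583398753 / 77633262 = 18736.60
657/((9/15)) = 1095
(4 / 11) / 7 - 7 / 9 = -503 / 693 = -0.73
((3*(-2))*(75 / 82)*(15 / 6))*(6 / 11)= -3375 / 451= -7.48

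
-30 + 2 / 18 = -269 / 9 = -29.89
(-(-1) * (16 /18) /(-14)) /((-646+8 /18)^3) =81 /343215146750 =0.00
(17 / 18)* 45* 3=255 / 2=127.50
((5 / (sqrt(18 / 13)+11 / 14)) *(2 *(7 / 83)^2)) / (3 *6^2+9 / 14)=0.00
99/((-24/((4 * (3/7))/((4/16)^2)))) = -792/7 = -113.14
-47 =-47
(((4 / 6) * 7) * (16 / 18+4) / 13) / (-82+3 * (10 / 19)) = -1463 / 67041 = -0.02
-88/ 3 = -29.33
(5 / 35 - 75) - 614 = -4822 / 7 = -688.86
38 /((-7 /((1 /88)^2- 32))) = 672619 /3872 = 173.71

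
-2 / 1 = -2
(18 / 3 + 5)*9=99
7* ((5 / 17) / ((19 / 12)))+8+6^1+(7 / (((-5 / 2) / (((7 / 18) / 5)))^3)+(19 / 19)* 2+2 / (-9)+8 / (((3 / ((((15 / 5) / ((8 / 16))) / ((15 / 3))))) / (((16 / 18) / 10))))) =63878963227 / 3679171875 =17.36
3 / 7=0.43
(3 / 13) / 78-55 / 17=-18573 / 5746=-3.23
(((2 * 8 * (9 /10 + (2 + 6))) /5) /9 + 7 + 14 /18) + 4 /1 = 3362 /225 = 14.94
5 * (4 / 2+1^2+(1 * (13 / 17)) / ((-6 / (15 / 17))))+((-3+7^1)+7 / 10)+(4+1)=34879 / 1445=24.14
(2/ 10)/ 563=1/ 2815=0.00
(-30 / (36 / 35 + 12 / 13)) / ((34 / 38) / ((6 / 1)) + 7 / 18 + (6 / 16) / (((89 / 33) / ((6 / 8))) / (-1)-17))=-226634850 / 7663847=-29.57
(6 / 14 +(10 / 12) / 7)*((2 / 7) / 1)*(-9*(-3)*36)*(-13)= -96876 / 49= -1977.06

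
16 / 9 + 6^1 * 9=502 / 9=55.78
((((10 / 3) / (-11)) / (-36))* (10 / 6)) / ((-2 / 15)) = -125 / 1188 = -0.11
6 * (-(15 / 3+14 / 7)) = -42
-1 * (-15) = 15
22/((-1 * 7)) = -22/7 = -3.14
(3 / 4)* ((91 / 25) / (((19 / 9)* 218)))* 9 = 0.05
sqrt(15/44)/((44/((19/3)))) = 19 *sqrt(165)/2904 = 0.08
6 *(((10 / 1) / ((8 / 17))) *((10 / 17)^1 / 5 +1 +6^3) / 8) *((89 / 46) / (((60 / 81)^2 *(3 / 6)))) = 718427313 / 29440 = 24403.10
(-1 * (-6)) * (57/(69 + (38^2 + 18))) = 342/1531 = 0.22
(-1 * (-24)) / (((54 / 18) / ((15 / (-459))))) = -0.26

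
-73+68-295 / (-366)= -1535 / 366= -4.19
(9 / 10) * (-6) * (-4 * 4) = 432 / 5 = 86.40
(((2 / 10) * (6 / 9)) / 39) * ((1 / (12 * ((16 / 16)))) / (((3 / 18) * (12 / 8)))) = 0.00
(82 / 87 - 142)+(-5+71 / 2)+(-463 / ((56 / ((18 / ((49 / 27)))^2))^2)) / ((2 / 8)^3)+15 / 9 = -4499789257156595 / 49150693326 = -91550.88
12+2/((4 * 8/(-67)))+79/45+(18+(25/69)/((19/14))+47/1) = 23546093/314640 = 74.84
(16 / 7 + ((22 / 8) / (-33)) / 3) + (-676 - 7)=-171547 / 252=-680.74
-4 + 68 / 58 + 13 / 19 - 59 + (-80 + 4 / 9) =-697726 / 4959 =-140.70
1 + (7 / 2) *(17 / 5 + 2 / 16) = 1067 / 80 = 13.34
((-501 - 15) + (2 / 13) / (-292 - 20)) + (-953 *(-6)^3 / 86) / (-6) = -79785619 / 87204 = -914.93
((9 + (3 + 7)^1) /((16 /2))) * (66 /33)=19 /4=4.75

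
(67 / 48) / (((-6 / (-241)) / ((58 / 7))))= 468263 / 1008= 464.55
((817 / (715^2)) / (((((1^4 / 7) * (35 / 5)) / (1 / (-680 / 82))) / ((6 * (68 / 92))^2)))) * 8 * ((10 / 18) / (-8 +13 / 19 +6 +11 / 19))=43278124 / 1893066175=0.02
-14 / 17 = -0.82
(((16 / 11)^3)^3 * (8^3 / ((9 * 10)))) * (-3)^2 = 17592186044416 / 11789738455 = 1492.16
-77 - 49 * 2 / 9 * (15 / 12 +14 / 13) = -102.34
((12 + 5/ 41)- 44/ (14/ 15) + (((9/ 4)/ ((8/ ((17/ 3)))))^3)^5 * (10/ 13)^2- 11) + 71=306139077620232802625874679837/ 458097883037252803599794176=668.28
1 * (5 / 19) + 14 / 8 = 153 / 76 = 2.01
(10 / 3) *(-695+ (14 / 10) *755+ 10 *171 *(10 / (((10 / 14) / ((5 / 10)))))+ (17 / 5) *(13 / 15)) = 1850242 / 45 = 41116.49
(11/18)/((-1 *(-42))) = 11/756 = 0.01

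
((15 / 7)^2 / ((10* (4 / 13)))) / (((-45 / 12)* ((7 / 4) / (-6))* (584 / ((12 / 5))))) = 702 / 125195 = 0.01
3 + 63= 66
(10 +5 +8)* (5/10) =23/2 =11.50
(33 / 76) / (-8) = -0.05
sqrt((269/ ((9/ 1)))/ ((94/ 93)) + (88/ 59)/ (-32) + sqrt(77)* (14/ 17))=sqrt(65883884472* sqrt(77) + 2361999852141)/ 282846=6.06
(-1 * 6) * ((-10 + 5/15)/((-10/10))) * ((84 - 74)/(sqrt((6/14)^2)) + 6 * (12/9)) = -5452/3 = -1817.33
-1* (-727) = 727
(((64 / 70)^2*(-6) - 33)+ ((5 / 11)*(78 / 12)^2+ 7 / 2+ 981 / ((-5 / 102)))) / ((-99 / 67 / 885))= 1422412761271 / 118580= 11995385.07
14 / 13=1.08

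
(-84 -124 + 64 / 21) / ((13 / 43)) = -185072 / 273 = -677.92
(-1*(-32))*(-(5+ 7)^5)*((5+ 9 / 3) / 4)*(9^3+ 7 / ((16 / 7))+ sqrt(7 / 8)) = -11658276864 - 3981312*sqrt(14) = -11673173569.45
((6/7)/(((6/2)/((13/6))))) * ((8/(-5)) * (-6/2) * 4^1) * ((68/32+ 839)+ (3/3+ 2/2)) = 70148/7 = 10021.14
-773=-773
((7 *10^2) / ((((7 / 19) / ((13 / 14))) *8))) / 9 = 6175 / 252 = 24.50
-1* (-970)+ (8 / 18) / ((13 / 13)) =8734 / 9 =970.44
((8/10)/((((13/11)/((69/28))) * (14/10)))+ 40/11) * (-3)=-101487/7007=-14.48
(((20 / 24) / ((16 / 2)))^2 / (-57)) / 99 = -25 / 13001472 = -0.00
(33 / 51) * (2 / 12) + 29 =2969 / 102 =29.11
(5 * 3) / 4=15 / 4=3.75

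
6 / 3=2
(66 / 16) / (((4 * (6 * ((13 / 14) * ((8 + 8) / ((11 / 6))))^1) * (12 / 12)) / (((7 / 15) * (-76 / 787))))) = -112651 / 117861120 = -0.00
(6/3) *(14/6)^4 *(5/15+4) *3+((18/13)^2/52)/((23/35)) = 3154677841/4093011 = 770.75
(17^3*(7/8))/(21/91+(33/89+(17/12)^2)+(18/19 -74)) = -13608312354/222994561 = -61.03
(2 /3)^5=32 /243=0.13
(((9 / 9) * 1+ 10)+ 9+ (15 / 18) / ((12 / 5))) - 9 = 11.35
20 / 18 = 10 / 9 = 1.11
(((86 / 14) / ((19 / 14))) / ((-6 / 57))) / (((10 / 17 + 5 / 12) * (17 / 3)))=-1548 / 205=-7.55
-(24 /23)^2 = -576 /529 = -1.09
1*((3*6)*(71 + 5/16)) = 10269/8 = 1283.62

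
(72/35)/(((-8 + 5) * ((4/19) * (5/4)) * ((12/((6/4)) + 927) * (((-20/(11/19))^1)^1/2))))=12/74375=0.00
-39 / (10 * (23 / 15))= -117 / 46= -2.54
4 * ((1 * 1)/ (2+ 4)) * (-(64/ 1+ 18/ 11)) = -1444/ 33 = -43.76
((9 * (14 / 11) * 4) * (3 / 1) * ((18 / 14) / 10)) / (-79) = -972 / 4345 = -0.22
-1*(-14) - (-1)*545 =559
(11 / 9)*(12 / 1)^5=304128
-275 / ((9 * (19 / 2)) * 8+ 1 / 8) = -2200 / 5473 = -0.40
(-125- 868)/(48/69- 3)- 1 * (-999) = 75786/53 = 1429.92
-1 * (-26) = 26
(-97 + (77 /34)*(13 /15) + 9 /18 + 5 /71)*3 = -1710322 /6035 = -283.40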